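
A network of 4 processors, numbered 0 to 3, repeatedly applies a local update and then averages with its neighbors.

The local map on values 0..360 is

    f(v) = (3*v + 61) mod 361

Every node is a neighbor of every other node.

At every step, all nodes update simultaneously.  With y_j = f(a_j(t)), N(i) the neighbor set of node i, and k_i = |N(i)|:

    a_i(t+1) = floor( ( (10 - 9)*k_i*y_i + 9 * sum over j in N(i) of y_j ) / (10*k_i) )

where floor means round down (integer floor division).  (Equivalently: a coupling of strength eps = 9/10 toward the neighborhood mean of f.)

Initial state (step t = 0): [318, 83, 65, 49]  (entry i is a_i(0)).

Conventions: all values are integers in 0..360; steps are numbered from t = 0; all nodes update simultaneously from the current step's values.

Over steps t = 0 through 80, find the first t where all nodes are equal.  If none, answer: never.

Answer: 7
Key observation: Synchronization is absorbing here: once all nodes are equal they stay equal, and step 7 is the first all-equal step.

Derivation:
t=0: [318, 83, 65, 49]  (not all equal)
t=1: [261, 258, 268, 278]  (not all equal)
t=2: [140, 142, 136, 130]  (not all equal)
t=3: [109, 108, 111, 115]  (not all equal)
t=4: [33, 33, 32, 29]  (not all equal)
t=5: [155, 155, 156, 157]  (not all equal)
t=6: [167, 167, 167, 166]  (not all equal)
t=7: [200, 200, 200, 200]  (all equal)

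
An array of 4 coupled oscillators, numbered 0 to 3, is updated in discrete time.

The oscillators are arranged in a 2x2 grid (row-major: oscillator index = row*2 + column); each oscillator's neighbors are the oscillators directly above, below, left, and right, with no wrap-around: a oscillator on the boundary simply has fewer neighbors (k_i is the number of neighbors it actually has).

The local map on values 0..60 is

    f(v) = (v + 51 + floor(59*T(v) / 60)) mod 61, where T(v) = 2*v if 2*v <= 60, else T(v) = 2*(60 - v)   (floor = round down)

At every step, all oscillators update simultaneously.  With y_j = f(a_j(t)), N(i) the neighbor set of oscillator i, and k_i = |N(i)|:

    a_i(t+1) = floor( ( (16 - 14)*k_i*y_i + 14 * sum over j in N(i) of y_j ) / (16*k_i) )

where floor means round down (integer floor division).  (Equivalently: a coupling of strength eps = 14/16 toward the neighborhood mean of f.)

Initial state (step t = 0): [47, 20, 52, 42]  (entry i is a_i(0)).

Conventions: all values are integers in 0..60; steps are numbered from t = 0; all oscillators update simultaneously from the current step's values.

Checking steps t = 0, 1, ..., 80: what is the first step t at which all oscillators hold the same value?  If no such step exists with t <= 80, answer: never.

Answer: 16
Key observation: Synchronization is absorbing here: once all oscillators are equal they stay equal, and step 16 is the first all-equal step.

Derivation:
t=0: [47, 20, 52, 42]  (not all equal)
t=1: [46, 9, 10, 47]  (not all equal)
t=2: [15, 3, 3, 15]  (not all equal)
t=3: [55, 37, 37, 55]  (not all equal)
t=4: [16, 48, 48, 16]  (not all equal)
t=5: [4, 32, 32, 4]  (not all equal)
t=6: [14, 2, 2, 14]  (not all equal)
t=7: [52, 34, 34, 52]  (not all equal)
t=8: [19, 51, 51, 19]  (not all equal)
t=9: [56, 47, 47, 56]  (not all equal)
t=10: [7, 46, 46, 7]  (not all equal)
t=11: [3, 9, 9, 3]  (not all equal)
t=12: [21, 53, 53, 21]  (not all equal)
t=13: [55, 52, 52, 55]  (not all equal)
t=14: [56, 54, 54, 56]  (not all equal)
t=15: [54, 53, 53, 54]  (not all equal)
t=16: [55, 55, 55, 55]  (all equal)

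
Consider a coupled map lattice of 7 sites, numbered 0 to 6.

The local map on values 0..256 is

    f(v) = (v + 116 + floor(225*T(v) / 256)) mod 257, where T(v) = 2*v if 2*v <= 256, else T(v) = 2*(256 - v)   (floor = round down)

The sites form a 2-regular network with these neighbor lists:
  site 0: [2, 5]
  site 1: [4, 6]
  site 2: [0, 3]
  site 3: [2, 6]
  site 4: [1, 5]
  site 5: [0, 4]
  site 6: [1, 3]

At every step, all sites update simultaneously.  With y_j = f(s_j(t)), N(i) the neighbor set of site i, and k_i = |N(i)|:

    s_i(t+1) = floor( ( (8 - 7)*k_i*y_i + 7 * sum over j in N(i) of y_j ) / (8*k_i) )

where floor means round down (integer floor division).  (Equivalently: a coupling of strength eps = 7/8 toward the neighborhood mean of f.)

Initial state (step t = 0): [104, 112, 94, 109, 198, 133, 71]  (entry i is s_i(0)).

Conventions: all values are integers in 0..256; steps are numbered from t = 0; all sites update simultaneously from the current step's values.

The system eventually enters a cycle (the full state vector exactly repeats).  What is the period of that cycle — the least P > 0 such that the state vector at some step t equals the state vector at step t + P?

Simulating step by step:
t=0: [104, 112, 94, 109, 198, 133, 71]
t=1: [160, 113, 147, 95, 183, 158, 149]
t=2: [192, 181, 158, 186, 178, 179, 151]
t=3: [178, 182, 168, 188, 172, 169, 172]
t=4: [179, 177, 171, 177, 175, 176, 169]
t=5: [176, 177, 174, 178, 174, 174, 174]
t=6: [176, 176, 174, 176, 175, 176, 174]
t=7: [175, 176, 175, 176, 175, 175, 175]
t=8: [176, 175, 175, 175, 175, 176, 175]
t=9: [175, 176, 175, 176, 175, 175, 176]
t=10: [176, 175, 175, 175, 175, 176, 175]

Answer: 2
Key observation: The state at step 8, [176, 175, 175, 175, 175, 176, 175], reappears at step 10 — and no state repeats earlier — so the cycle the system enters has period 2.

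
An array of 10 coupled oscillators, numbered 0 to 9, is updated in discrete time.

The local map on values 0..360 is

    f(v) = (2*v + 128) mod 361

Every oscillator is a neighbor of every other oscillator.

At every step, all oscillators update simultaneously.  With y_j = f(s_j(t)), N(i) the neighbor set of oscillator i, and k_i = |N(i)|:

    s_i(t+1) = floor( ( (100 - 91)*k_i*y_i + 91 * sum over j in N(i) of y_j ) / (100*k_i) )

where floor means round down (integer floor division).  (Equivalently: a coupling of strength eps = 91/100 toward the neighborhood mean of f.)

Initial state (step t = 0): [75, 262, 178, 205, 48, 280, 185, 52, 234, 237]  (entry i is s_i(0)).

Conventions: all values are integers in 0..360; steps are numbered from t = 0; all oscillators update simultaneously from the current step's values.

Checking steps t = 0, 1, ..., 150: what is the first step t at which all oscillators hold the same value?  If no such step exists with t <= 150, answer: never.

Simulating step by step:
t=0: [75, 262, 178, 205, 48, 280, 185, 52, 234, 237]  (not all equal)
t=1: [225, 225, 227, 227, 226, 225, 227, 226, 226, 226]  (not all equal)
t=2: [219, 219, 218, 218, 219, 219, 218, 219, 219, 219]  (not all equal)
t=3: [204, 204, 204, 204, 204, 204, 204, 204, 204, 204]  (all equal)

Answer: 3
Key observation: Synchronization is absorbing here: once all oscillators are equal they stay equal, and step 3 is the first all-equal step.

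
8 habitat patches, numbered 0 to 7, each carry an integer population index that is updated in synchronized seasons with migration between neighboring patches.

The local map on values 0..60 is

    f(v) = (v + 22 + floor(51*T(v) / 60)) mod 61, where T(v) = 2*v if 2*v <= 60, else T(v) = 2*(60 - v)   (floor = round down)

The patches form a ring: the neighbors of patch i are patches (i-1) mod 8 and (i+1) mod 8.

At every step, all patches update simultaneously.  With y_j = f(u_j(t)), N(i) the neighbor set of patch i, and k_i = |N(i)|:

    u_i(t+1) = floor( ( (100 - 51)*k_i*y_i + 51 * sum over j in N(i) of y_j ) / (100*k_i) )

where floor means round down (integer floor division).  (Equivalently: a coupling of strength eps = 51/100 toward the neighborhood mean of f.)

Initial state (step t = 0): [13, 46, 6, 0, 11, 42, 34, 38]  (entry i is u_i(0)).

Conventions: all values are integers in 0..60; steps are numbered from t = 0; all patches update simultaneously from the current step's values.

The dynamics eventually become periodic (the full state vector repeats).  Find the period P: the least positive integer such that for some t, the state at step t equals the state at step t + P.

Answer: 1
Key observation: The state at step 5, [37, 37, 37, 37, 37, 37, 37, 37], reappears at step 6 — and no state repeats earlier — so the cycle the system enters has period 1.

Derivation:
t=0: [13, 46, 6, 0, 11, 42, 34, 38]
t=1: [44, 38, 31, 33, 39, 39, 36, 42]
t=2: [33, 36, 39, 38, 36, 35, 35, 33]
t=3: [38, 37, 35, 36, 37, 37, 38, 38]
t=4: [36, 37, 37, 37, 37, 36, 36, 36]
t=5: [37, 37, 37, 37, 37, 37, 37, 37]
t=6: [37, 37, 37, 37, 37, 37, 37, 37]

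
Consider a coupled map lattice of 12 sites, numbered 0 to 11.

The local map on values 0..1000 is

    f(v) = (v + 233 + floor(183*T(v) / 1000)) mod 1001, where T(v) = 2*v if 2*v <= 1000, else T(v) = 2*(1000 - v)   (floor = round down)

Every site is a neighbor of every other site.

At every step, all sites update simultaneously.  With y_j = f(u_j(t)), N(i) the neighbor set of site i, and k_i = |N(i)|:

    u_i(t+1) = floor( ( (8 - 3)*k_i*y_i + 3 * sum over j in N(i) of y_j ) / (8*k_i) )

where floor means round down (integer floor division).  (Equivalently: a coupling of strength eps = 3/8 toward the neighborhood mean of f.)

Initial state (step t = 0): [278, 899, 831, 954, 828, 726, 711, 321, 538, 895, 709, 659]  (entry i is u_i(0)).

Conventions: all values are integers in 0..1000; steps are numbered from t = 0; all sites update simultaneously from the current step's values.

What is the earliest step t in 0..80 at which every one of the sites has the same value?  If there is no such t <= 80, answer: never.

Simulating step by step:
t=0: [278, 899, 831, 954, 828, 726, 711, 321, 538, 895, 709, 659]  (not all equal)
t=1: [469, 206, 181, 227, 180, 142, 136, 504, 663, 205, 135, 116]  (not all equal)
t=2: [720, 507, 487, 525, 486, 455, 451, 746, 214, 507, 450, 435]  (not all equal)
t=3: [324, 836, 823, 843, 822, 797, 794, 334, 603, 836, 793, 781]  (not all equal)
t=4: [513, 190, 185, 192, 185, 175, 174, 521, 694, 190, 173, 169]  (not all equal)
t=5: [757, 502, 498, 504, 498, 490, 489, 760, 233, 502, 488, 485]  (not all equal)
t=6: [348, 844, 842, 845, 842, 835, 834, 349, 628, 844, 833, 831]  (not all equal)
t=7: [540, 200, 199, 200, 199, 197, 196, 540, 711, 200, 196, 195]  (not all equal)
t=8: [776, 519, 517, 519, 517, 516, 515, 776, 248, 519, 515, 514]  (not all equal)
t=9: [362, 858, 856, 858, 856, 856, 856, 362, 647, 858, 856, 855]  (not all equal)
t=10: [522, 176, 175, 176, 175, 175, 175, 522, 97, 176, 175, 175]  (not all equal)
t=11: [769, 500, 499, 500, 499, 499, 499, 769, 436, 500, 499, 499]  (not all equal)
t=12: [364, 855, 854, 855, 854, 854, 854, 364, 803, 855, 854, 854]  (not all equal)
t=13: [527, 178, 178, 178, 178, 178, 178, 527, 159, 178, 178, 178]  (not all equal)
t=14: [776, 506, 506, 506, 506, 506, 506, 776, 490, 506, 506, 506]  (not all equal)
t=15: [371, 861, 861, 861, 861, 861, 861, 371, 851, 861, 861, 861]  (not all equal)
t=16: [535, 183, 183, 183, 183, 183, 183, 535, 179, 183, 183, 183]  (not all equal)
t=17: [782, 512, 512, 512, 512, 512, 512, 782, 509, 512, 512, 512]  (not all equal)
t=18: [375, 866, 866, 866, 866, 866, 866, 375, 865, 866, 866, 866]  (not all equal)
t=19: [541, 187, 187, 187, 187, 187, 187, 541, 187, 187, 187, 187]  (not all equal)
t=20: [786, 518, 518, 518, 518, 518, 518, 786, 518, 518, 518, 518]  (not all equal)
t=21: [379, 870, 870, 870, 870, 870, 870, 379, 870, 870, 870, 870]  (not all equal)
t=22: [545, 189, 189, 189, 189, 189, 189, 545, 189, 189, 189, 189]  (not all equal)
t=23: [789, 521, 521, 521, 521, 521, 521, 789, 521, 521, 521, 521]  (not all equal)
t=24: [381, 872, 872, 872, 872, 872, 872, 381, 872, 872, 872, 872]  (not all equal)
t=25: [547, 191, 191, 191, 191, 191, 191, 547, 191, 191, 191, 191]  (not all equal)
t=26: [790, 523, 523, 523, 523, 523, 523, 790, 523, 523, 523, 523]  (not all equal)
t=27: [381, 873, 873, 873, 873, 873, 873, 381, 873, 873, 873, 873]  (not all equal)
t=28: [547, 192, 192, 192, 192, 192, 192, 547, 192, 192, 192, 192]  (not all equal)
t=29: [791, 525, 525, 525, 525, 525, 525, 791, 525, 525, 525, 525]  (not all equal)
t=30: [382, 874, 874, 874, 874, 874, 874, 382, 874, 874, 874, 874]  (not all equal)
t=31: [548, 193, 193, 193, 193, 193, 193, 548, 193, 193, 193, 193]  (not all equal)
t=32: [792, 526, 526, 526, 526, 526, 526, 792, 526, 526, 526, 526]  (not all equal)
t=33: [383, 875, 875, 875, 875, 875, 875, 383, 875, 875, 875, 875]  (not all equal)
t=34: [550, 193, 193, 193, 193, 193, 193, 550, 193, 193, 193, 193]  (not all equal)
t=35: [793, 526, 526, 526, 526, 526, 526, 793, 526, 526, 526, 526]  (not all equal)
t=36: [383, 875, 875, 875, 875, 875, 875, 383, 875, 875, 875, 875]  (not all equal)

Answer: never
Key observation: The state at step 33 reappears at step 36 — the system is in a cycle of period 3 from step 33 on.  No step 0..36 is synchronized, and the cycle repeats forever, so no step up to 80 (or ever) has all sites equal.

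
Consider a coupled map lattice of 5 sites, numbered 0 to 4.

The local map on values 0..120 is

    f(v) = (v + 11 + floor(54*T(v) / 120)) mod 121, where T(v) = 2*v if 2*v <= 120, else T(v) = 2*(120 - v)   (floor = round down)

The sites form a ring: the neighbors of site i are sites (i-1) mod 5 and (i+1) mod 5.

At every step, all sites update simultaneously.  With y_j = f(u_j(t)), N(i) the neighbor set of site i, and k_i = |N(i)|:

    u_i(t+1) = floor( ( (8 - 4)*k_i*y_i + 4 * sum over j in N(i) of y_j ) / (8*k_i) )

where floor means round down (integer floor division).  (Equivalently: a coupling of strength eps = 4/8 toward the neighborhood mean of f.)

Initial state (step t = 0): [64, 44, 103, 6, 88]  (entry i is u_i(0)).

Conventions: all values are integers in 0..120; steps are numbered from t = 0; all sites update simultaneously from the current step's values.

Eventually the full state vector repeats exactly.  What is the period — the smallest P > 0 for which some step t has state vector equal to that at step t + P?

Answer: 11
Key observation: The state at step 13, [7, 7, 7, 7, 7], reappears at step 24 — and no state repeats earlier — so the cycle the system enters has period 11.

Derivation:
t=0: [64, 44, 103, 6, 88]
t=1: [27, 50, 33, 14, 9]
t=2: [64, 86, 72, 43, 38]
t=3: [24, 5, 27, 68, 65]
t=4: [34, 39, 37, 18, 17]
t=5: [69, 81, 73, 53, 51]
t=6: [30, 5, 31, 83, 82]
t=7: [40, 44, 41, 21, 21]
t=8: [79, 90, 80, 59, 59]
t=9: [4, 6, 5, 3, 2]
t=10: [18, 20, 19, 16, 15]
t=11: [44, 47, 46, 42, 41]
t=12: [94, 98, 96, 91, 90]
t=13: [7, 7, 7, 7, 7]
t=14: [24, 24, 24, 24, 24]
t=15: [56, 56, 56, 56, 56]
t=16: [117, 117, 117, 117, 117]
t=17: [9, 9, 9, 9, 9]
t=18: [28, 28, 28, 28, 28]
t=19: [64, 64, 64, 64, 64]
t=20: [4, 4, 4, 4, 4]
t=21: [18, 18, 18, 18, 18]
t=22: [45, 45, 45, 45, 45]
t=23: [96, 96, 96, 96, 96]
t=24: [7, 7, 7, 7, 7]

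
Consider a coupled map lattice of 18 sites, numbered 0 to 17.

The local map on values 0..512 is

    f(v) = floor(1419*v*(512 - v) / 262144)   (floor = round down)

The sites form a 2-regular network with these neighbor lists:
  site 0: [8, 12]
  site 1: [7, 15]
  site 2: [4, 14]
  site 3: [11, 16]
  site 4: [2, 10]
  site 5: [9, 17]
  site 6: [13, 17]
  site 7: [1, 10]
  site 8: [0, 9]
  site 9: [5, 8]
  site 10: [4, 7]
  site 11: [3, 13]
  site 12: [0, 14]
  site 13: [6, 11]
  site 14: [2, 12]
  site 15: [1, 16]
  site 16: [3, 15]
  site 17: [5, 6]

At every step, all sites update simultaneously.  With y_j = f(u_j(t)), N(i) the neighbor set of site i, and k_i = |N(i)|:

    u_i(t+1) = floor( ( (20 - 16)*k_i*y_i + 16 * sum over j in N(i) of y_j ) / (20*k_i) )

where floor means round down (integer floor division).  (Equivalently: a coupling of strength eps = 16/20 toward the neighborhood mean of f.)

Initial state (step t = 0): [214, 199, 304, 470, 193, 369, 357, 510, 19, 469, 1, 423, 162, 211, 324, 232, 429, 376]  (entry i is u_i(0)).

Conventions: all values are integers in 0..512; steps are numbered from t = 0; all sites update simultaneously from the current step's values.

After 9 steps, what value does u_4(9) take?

Answer: u_4(9) = 328

Derivation:
t=0: [214, 199, 304, 470, 193, 369, 357, 510, 19, 469, 1, 423, 162, 211, 324, 232, 429, 376]
t=1: [211, 209, 333, 179, 204, 211, 307, 136, 191, 155, 135, 220, 330, 269, 325, 281, 221, 288]
t=2: [331, 319, 331, 342, 306, 327, 348, 302, 323, 329, 301, 339, 333, 345, 324, 346, 338, 343]
t=3: [325, 327, 332, 316, 335, 320, 311, 339, 325, 327, 342, 313, 325, 312, 324, 322, 313, 316]
t=4: [328, 324, 324, 336, 318, 331, 336, 319, 327, 329, 317, 336, 328, 337, 326, 331, 333, 335]
t=5: [326, 328, 330, 320, 331, 322, 319, 331, 325, 325, 333, 319, 326, 319, 327, 325, 322, 321]
t=6: [328, 326, 325, 332, 323, 329, 332, 324, 328, 329, 323, 332, 327, 333, 326, 328, 330, 331]
t=7: [326, 327, 328, 323, 329, 324, 323, 329, 325, 325, 329, 322, 327, 322, 327, 326, 324, 324]
t=8: [327, 326, 326, 330, 325, 328, 330, 325, 328, 328, 325, 330, 327, 330, 326, 328, 329, 329]
t=9: [326, 327, 328, 325, 328, 325, 325, 328, 326, 326, 328, 325, 327, 325, 327, 326, 325, 325]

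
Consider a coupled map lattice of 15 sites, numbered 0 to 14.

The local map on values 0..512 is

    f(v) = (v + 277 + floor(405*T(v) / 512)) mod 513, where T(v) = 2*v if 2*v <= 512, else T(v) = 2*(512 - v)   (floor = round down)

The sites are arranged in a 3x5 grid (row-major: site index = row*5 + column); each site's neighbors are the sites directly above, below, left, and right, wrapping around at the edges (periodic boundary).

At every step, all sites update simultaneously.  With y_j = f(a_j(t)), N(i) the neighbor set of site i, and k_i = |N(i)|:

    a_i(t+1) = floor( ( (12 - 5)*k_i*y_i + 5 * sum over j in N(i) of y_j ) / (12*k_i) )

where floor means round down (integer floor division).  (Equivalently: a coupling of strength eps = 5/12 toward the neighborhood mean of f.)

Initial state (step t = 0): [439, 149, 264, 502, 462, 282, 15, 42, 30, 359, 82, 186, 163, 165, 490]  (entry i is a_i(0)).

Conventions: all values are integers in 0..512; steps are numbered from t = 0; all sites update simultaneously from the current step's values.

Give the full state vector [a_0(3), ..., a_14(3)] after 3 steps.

Simulating step by step:
t=0: [439, 149, 264, 502, 462, 282, 15, 42, 30, 359, 82, 186, 163, 165, 490]
t=1: [326, 221, 348, 296, 308, 393, 307, 357, 333, 354, 415, 260, 236, 226, 308]
t=2: [370, 358, 369, 389, 390, 355, 383, 371, 375, 371, 354, 395, 374, 363, 379]
t=3: [359, 360, 357, 350, 349, 363, 354, 356, 355, 356, 362, 350, 355, 358, 355]

Answer: [359, 360, 357, 350, 349, 363, 354, 356, 355, 356, 362, 350, 355, 358, 355]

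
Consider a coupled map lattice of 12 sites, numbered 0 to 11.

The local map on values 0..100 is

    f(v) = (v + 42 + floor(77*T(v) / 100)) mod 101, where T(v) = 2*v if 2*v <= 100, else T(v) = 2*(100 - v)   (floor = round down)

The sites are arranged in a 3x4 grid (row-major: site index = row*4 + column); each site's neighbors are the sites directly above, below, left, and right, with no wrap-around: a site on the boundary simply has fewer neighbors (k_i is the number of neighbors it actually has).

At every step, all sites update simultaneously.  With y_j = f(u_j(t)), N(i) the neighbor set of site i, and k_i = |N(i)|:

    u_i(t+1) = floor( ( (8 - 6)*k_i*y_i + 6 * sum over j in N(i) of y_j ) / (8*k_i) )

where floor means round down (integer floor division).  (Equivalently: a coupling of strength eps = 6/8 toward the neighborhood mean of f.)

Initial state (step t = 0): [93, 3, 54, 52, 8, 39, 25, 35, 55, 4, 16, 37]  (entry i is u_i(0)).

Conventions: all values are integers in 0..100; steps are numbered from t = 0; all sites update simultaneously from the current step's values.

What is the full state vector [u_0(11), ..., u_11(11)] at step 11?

Answer: [61, 61, 61, 61, 62, 61, 61, 61, 62, 62, 61, 61]

Derivation:
t=0: [93, 3, 54, 52, 8, 39, 25, 35, 55, 4, 16, 37]
t=1: [52, 49, 46, 51, 52, 41, 41, 33, 59, 59, 43, 50]
t=2: [65, 58, 58, 47, 60, 56, 44, 51, 64, 55, 56, 44]
t=3: [61, 62, 59, 63, 61, 61, 61, 57, 62, 63, 58, 62]
t=4: [61, 62, 61, 62, 61, 61, 62, 61, 61, 61, 61, 62]
t=5: [61, 61, 61, 61, 62, 61, 61, 61, 62, 62, 61, 61]
t=6: [61, 62, 62, 62, 61, 61, 62, 62, 61, 61, 61, 62]
t=7: [61, 61, 61, 61, 62, 61, 61, 61, 62, 62, 61, 61]
t=8: [61, 62, 62, 62, 61, 61, 62, 62, 61, 61, 61, 62]
t=9: [61, 61, 61, 61, 62, 61, 61, 61, 62, 62, 61, 61]
t=10: [61, 62, 62, 62, 61, 61, 62, 62, 61, 61, 61, 62]
t=11: [61, 61, 61, 61, 62, 61, 61, 61, 62, 62, 61, 61]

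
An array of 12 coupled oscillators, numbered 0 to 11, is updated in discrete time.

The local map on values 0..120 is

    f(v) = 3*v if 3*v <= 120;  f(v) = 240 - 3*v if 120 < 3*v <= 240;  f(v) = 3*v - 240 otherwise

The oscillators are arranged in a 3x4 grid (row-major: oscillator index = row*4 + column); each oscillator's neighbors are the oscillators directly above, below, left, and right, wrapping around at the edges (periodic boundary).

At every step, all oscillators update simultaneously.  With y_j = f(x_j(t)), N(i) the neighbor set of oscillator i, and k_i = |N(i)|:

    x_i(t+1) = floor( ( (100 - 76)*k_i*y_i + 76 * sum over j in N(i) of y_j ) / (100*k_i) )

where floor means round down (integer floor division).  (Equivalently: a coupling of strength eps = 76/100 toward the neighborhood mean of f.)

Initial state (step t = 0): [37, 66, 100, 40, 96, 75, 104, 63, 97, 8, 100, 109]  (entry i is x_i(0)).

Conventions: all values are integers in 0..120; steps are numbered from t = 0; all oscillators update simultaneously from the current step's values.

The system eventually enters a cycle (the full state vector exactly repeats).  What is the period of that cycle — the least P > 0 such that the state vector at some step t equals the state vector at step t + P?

Simulating step by step:
t=0: [37, 66, 100, 40, 96, 75, 104, 63, 97, 8, 100, 109]
t=1: [76, 49, 70, 87, 54, 38, 52, 74, 63, 37, 60, 74]
t=2: [49, 73, 56, 19, 55, 96, 62, 42, 53, 87, 60, 32]
t=3: [66, 49, 53, 84, 81, 44, 68, 80, 73, 44, 60, 82]
t=4: [34, 86, 57, 27, 33, 71, 55, 10, 35, 79, 58, 19]
t=5: [82, 42, 62, 68, 73, 43, 54, 66, 74, 41, 54, 67]
t=6: [37, 82, 71, 35, 38, 89, 72, 43, 39, 89, 73, 42]
t=7: [91, 37, 36, 94, 96, 38, 41, 94, 97, 38, 41, 94]
t=8: [55, 96, 99, 52, 57, 101, 100, 57, 57, 102, 100, 57]
t=9: [69, 61, 61, 71, 69, 61, 61, 70, 69, 61, 62, 70]
t=10: [36, 52, 50, 34, 36, 52, 51, 35, 36, 51, 51, 34]
t=11: [102, 90, 90, 101, 102, 89, 90, 101, 102, 89, 90, 100]
t=12: [58, 35, 36, 56, 58, 35, 35, 56, 57, 35, 35, 56]
t=13: [75, 98, 99, 77, 75, 97, 99, 77, 75, 98, 99, 77]
t=14: [21, 46, 47, 19, 20, 46, 46, 19, 21, 46, 47, 19]
t=15: [68, 94, 92, 66, 68, 94, 92, 66, 68, 94, 92, 66]
t=16: [38, 39, 38, 39, 38, 39, 38, 39, 38, 39, 38, 39]
t=17: [115, 115, 115, 115, 115, 115, 115, 115, 115, 115, 115, 115]
t=18: [105, 105, 105, 105, 105, 105, 105, 105, 105, 105, 105, 105]
t=19: [75, 75, 75, 75, 75, 75, 75, 75, 75, 75, 75, 75]
t=20: [15, 15, 15, 15, 15, 15, 15, 15, 15, 15, 15, 15]
t=21: [45, 45, 45, 45, 45, 45, 45, 45, 45, 45, 45, 45]
t=22: [105, 105, 105, 105, 105, 105, 105, 105, 105, 105, 105, 105]

Answer: 4
Key observation: The state at step 18, [105, 105, 105, 105, 105, 105, 105, 105, 105, 105, 105, 105], reappears at step 22 — and no state repeats earlier — so the cycle the system enters has period 4.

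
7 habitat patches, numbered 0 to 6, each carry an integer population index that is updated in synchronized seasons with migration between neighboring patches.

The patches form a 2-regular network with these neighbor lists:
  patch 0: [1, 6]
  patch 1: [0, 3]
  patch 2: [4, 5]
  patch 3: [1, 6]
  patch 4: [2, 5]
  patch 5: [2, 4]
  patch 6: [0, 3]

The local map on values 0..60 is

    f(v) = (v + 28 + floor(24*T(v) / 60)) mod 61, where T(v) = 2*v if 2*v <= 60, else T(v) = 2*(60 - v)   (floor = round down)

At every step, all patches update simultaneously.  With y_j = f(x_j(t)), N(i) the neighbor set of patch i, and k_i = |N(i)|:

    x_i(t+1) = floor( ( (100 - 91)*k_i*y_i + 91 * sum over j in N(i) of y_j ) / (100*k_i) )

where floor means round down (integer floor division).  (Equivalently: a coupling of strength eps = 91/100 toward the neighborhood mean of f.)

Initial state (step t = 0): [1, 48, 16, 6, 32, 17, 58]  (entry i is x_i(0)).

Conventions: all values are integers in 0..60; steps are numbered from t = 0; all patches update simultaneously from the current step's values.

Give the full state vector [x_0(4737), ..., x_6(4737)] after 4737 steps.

Simulating step by step:
t=0: [1, 48, 16, 6, 32, 17, 58]
t=1: [25, 32, 40, 26, 53, 40, 32]
t=2: [20, 13, 23, 20, 23, 23, 13]
t=3: [46, 7, 8, 46, 8, 8, 7]
t=4: [38, 25, 42, 38, 42, 42, 25]
t=5: [12, 21, 23, 12, 23, 23, 21]
t=6: [8, 44, 8, 8, 8, 8, 44]
t=7: [24, 40, 42, 24, 42, 42, 40]
t=8: [21, 11, 23, 21, 23, 23, 11]
t=9: [43, 7, 8, 43, 8, 8, 7]
t=10: [38, 24, 42, 38, 42, 42, 24]
t=11: [11, 20, 23, 11, 23, 23, 20]
t=12: [6, 43, 8, 6, 8, 8, 43]
t=13: [24, 36, 42, 24, 42, 42, 36]
t=14: [20, 11, 23, 20, 23, 23, 11]
t=15: [43, 6, 8, 43, 8, 8, 6]
t=16: [36, 24, 42, 36, 42, 42, 24]
t=17: [11, 20, 23, 11, 23, 23, 20]

Answer: [43, 6, 8, 43, 8, 8, 6]
Key observation: The state at step 11, [11, 20, 23, 11, 23, 23, 20], reappears at step 17: the system is in a cycle of period 6 from step 11 on.  Therefore the state at step 4737 equals the state at step 11 + ((4737 - 11) mod 6) = 15, which is [43, 6, 8, 43, 8, 8, 6].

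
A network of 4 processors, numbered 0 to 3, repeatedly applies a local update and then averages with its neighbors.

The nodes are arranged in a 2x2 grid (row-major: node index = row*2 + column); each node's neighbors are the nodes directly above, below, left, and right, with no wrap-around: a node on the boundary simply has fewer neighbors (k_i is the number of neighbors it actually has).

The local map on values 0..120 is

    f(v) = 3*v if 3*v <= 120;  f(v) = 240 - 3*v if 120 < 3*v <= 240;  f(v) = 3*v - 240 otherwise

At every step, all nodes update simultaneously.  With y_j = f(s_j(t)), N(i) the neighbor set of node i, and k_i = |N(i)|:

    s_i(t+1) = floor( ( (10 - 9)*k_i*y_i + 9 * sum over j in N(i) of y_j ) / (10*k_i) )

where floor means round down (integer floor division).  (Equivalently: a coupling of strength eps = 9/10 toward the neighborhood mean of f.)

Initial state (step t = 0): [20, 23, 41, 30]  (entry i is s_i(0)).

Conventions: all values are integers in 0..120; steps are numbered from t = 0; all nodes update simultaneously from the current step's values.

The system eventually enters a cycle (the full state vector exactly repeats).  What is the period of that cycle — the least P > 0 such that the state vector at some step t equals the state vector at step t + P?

Simulating step by step:
t=0: [20, 23, 41, 30]
t=1: [89, 74, 79, 92]
t=2: [12, 30, 28, 13]
t=3: [81, 42, 42, 82]
t=4: [102, 15, 15, 103]
t=5: [47, 65, 65, 47]
t=6: [50, 93, 93, 50]
t=7: [44, 84, 84, 44]
t=8: [21, 98, 98, 21]
t=9: [54, 62, 62, 54]
t=10: [56, 75, 75, 56]
t=11: [20, 66, 66, 20]
t=12: [43, 58, 58, 43]
t=13: [70, 106, 106, 70]
t=14: [73, 34, 34, 73]
t=15: [93, 29, 29, 93]
t=16: [82, 43, 43, 82]
t=17: [100, 16, 16, 100]
t=18: [49, 58, 58, 49]
t=19: [68, 90, 90, 68]
t=20: [30, 35, 35, 30]
t=21: [103, 91, 91, 103]
t=22: [36, 65, 65, 36]
t=23: [51, 101, 101, 51]
t=24: [65, 84, 84, 65]
t=25: [15, 41, 41, 15]
t=26: [109, 52, 52, 109]
t=27: [84, 86, 86, 84]
t=28: [17, 12, 12, 17]
t=29: [37, 49, 49, 37]
t=30: [94, 109, 109, 94]
t=31: [82, 46, 46, 82]
t=32: [92, 15, 15, 92]
t=33: [44, 36, 36, 44]
t=34: [108, 108, 108, 108]
t=35: [84, 84, 84, 84]
t=36: [12, 12, 12, 12]
t=37: [36, 36, 36, 36]
t=38: [108, 108, 108, 108]

Answer: 4
Key observation: The state at step 34, [108, 108, 108, 108], reappears at step 38 — and no state repeats earlier — so the cycle the system enters has period 4.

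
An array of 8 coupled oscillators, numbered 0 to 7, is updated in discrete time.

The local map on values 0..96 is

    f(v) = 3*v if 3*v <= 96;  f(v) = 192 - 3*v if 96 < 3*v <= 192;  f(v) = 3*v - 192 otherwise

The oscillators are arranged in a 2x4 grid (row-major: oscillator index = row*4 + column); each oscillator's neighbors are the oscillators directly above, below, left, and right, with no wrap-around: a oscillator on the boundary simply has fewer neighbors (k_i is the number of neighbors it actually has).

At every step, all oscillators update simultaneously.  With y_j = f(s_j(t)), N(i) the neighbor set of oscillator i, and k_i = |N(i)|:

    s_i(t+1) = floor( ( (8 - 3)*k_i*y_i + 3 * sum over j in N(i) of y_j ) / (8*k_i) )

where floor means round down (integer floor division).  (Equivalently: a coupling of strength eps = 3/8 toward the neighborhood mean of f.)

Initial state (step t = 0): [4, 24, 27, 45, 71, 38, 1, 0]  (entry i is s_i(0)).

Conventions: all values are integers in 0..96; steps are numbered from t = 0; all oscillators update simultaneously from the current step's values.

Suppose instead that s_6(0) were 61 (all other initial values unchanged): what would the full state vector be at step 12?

Simulating step by step:
t=0: [4, 24, 27, 45, 71, 38, 61, 0]
t=1: [24, 66, 67, 50, 30, 61, 25, 12]
t=2: [63, 15, 21, 34, 71, 27, 53, 44]
t=3: [14, 46, 60, 79, 28, 63, 46, 60]
t=4: [52, 40, 26, 32, 60, 25, 37, 26]
t=5: [38, 68, 79, 89, 28, 67, 79, 81]
t=6: [66, 24, 44, 64, 68, 23, 41, 54]
t=7: [19, 61, 55, 16, 21, 62, 63, 31]
t=8: [49, 16, 24, 52, 51, 13, 17, 67]
t=9: [44, 49, 61, 37, 40, 41, 46, 21]
t=10: [59, 45, 28, 64, 69, 64, 51, 64]
t=11: [22, 48, 64, 15, 12, 13, 34, 7]
t=12: [57, 43, 22, 32, 42, 46, 63, 38]

Answer: [57, 43, 22, 32, 42, 46, 63, 38]
Key observation: This trace re-runs the system from the modified initial state.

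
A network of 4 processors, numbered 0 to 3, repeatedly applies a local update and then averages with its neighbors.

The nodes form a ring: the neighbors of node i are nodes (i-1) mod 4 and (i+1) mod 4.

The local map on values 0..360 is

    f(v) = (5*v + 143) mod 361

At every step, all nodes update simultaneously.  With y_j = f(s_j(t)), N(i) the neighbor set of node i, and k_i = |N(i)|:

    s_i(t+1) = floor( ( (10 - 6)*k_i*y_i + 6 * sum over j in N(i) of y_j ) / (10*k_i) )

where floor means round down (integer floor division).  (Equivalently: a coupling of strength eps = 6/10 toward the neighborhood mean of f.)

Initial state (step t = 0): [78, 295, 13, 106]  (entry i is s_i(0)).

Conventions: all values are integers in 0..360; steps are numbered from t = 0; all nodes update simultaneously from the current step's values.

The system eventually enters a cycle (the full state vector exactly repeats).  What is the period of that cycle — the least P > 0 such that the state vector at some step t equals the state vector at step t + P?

Answer: 12
Key observation: The state at step 105, [231, 259, 231, 259], reappears at step 117 — and no state repeats earlier — so the cycle the system enters has period 12.

Derivation:
t=0: [78, 295, 13, 106]
t=1: [214, 183, 229, 238]
t=2: [227, 234, 257, 200]
t=3: [165, 254, 225, 186]
t=4: [302, 261, 278, 269]
t=5: [98, 91, 50, 107]
t=6: [275, 186, 179, 218]
t=7: [179, 257, 276, 177]
t=8: [321, 256, 226, 240]
t=9: [301, 284, 256, 252]
t=10: [213, 210, 267, 291]
t=11: [129, 91, 92, 109]
t=12: [195, 187, 266, 223]
t=13: [173, 161, 170, 89]
t=14: [250, 257, 244, 257]
t=15: [331, 315, 319, 315]
t=16: [306, 304, 282, 304]
t=17: [223, 189, 175, 189]
t=18: [73, 143, 121, 143]
t=19: [140, 106, 92, 106]
t=20: [235, 233, 284, 233]
t=21: [229, 196, 182, 196]
t=22: [106, 176, 156, 176]
t=23: [305, 274, 261, 274]
t=24: [131, 96, 43, 96]
t=25: [187, 235, 300, 235]
t=26: [283, 260, 220, 260]
t=27: [261, 226, 280, 226]
t=28: [115, 106, 153, 106]
t=29: [330, 287, 261, 287]
t=30: [220, 159, 82, 159]
t=31: [193, 192, 206, 192]
t=32: [22, 42, 48, 42]
t=33: [313, 223, 220, 223]
t=34: [210, 197, 169, 197]
t=35: [71, 130, 133, 130]
t=36: [97, 95, 77, 95]
t=37: [261, 233, 221, 233]
t=38: [136, 140, 201, 140]
t=39: [113, 98, 98, 98]
t=40: [302, 294, 272, 294]
t=41: [185, 148, 125, 148]
t=42: [235, 182, 115, 182]
t=43: [292, 310, 341, 310]
t=44: [213, 160, 166, 160]
t=45: [182, 201, 233, 201]
t=46: [171, 192, 129, 192]
t=47: [122, 110, 38, 110]
t=48: [211, 242, 332, 242]
t=49: [208, 250, 305, 250]
t=50: [226, 221, 275, 221]
t=51: [175, 145, 128, 145]
t=52: [206, 165, 112, 165]
t=53: [183, 228, 284, 228]
t=54: [254, 216, 167, 216]
t=55: [216, 231, 186, 231]
t=56: [185, 233, 269, 233]
t=57: [273, 207, 152, 207]
t=58: [82, 111, 129, 111]
t=59: [279, 212, 228, 212]
t=60: [109, 136, 152, 136]
t=61: [191, 192, 133, 192]
t=62: [18, 38, 46, 38]
t=63: [293, 206, 204, 206]
t=64: [119, 109, 86, 109]
t=65: [202, 199, 281, 199]
t=66: [61, 74, 74, 74]
t=67: [126, 132, 152, 132]
t=68: [69, 102, 121, 102]
t=69: [226, 162, 185, 162]
t=70: [214, 253, 277, 253]
t=71: [247, 194, 228, 194]
t=72: [136, 160, 98, 160]
t=73: [173, 200, 241, 200]
t=74: [150, 189, 142, 189]
t=75: [71, 92, 55, 92]
t=76: [200, 155, 168, 155]
t=77: [141, 174, 222, 174]
t=78: [225, 205, 242, 205]
t=79: [125, 170, 159, 170]
t=80: [181, 187, 249, 187]
t=81: [344, 331, 335, 331]
t=82: [235, 162, 217, 162]
t=83: [232, 206, 196, 206]
t=84: [142, 114, 70, 114]
t=85: [263, 219, 264, 219]
t=86: [98, 71, 100, 71]
t=87: [191, 221, 195, 221]
t=88: [105, 81, 113, 81]
t=89: [235, 271, 251, 271]
t=90: [126, 186, 158, 186]
t=91: [231, 219, 295, 219]
t=92: [179, 178, 162, 178]
t=93: [313, 288, 279, 288]
t=94: [189, 163, 121, 163]
t=95: [143, 103, 152, 103]
t=96: [232, 213, 250, 213]
t=97: [163, 209, 199, 209]
t=98: [157, 129, 85, 129]
t=99: [122, 150, 122, 150]
t=100: [115, 87, 115, 87]
t=101: [273, 301, 273, 301]
t=102: [148, 120, 148, 120]
t=103: [77, 105, 77, 105]
t=104: [251, 223, 251, 223]
t=105: [231, 259, 231, 259]
t=106: [299, 271, 299, 271]
t=107: [110, 138, 110, 138]
t=108: [199, 243, 199, 243]
t=109: [187, 143, 187, 143]
t=110: [224, 268, 224, 268]
t=111: [95, 123, 95, 123]
t=112: [124, 168, 124, 168]
t=113: [173, 129, 173, 129]
t=114: [154, 198, 154, 198]
t=115: [106, 134, 106, 134]
t=116: [179, 223, 179, 223]
t=117: [231, 259, 231, 259]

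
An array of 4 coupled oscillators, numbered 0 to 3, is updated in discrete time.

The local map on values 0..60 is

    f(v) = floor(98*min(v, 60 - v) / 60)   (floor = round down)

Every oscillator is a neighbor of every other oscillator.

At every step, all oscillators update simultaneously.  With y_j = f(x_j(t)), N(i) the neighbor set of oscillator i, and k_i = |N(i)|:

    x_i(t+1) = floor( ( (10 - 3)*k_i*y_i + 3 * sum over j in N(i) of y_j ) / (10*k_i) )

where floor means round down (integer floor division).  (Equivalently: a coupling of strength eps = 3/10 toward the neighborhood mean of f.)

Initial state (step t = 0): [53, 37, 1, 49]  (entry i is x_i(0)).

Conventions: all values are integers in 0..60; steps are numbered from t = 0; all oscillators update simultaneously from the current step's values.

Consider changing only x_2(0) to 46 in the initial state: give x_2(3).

Simulating step by step:
t=0: [53, 37, 46, 49]
t=1: [15, 30, 21, 18]
t=2: [28, 43, 34, 31]
t=3: [43, 32, 41, 44]

Answer: x_2(3) = 41
Key observation: This trace re-runs the system from the modified initial state.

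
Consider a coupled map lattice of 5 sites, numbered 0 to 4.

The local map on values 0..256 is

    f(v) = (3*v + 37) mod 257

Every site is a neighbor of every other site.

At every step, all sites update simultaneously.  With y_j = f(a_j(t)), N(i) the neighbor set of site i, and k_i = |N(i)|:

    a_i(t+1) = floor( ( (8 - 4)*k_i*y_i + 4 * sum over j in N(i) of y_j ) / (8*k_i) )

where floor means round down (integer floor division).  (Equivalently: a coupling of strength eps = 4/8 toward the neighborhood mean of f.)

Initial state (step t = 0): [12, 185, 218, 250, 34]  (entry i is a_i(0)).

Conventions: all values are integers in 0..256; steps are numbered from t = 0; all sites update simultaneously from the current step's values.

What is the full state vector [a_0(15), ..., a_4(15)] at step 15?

Answer: [110, 110, 191, 191, 184]

Derivation:
t=0: [12, 185, 218, 250, 34]
t=1: [87, 89, 126, 66, 112]
t=2: [90, 92, 133, 162, 118]
t=3: [72, 74, 120, 56, 103]
t=4: [181, 86, 138, 163, 119]
t=5: [80, 70, 128, 60, 107]
t=6: [101, 186, 155, 175, 131]
t=7: [109, 109, 170, 96, 143]
t=8: [105, 105, 77, 91, 143]
t=9: [93, 93, 62, 77, 136]
t=10: [89, 89, 151, 71, 138]
t=11: [114, 114, 183, 190, 169]
t=12: [100, 100, 81, 89, 66]
t=13: [88, 88, 66, 75, 146]
t=14: [84, 84, 156, 70, 150]
t=15: [110, 110, 191, 191, 184]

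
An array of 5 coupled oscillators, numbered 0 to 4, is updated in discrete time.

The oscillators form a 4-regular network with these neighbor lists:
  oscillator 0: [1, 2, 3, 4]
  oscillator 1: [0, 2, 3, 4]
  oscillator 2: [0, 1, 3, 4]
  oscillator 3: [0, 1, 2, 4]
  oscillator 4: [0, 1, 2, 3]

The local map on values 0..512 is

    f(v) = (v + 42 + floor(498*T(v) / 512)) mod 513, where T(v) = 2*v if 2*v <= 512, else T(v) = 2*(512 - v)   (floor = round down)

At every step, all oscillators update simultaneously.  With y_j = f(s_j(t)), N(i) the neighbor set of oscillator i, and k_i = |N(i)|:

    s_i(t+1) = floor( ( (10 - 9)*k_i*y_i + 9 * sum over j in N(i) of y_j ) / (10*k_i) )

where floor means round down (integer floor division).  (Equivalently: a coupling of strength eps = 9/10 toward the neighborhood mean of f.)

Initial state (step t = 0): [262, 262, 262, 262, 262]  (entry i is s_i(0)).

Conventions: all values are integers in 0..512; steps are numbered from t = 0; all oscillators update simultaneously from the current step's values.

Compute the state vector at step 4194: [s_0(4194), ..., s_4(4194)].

Simulating step by step:
t=0: [262, 262, 262, 262, 262]
t=1: [277, 277, 277, 277, 277]
t=2: [263, 263, 263, 263, 263]
t=3: [276, 276, 276, 276, 276]
t=4: [264, 264, 264, 264, 264]
t=5: [275, 275, 275, 275, 275]
t=6: [265, 265, 265, 265, 265]
t=7: [274, 274, 274, 274, 274]
t=8: [265, 265, 265, 265, 265]

Answer: [265, 265, 265, 265, 265]
Key observation: The state at step 6, [265, 265, 265, 265, 265], reappears at step 8: the system is in a cycle of period 2 from step 6 on.  Therefore the state at step 4194 equals the state at step 6 + ((4194 - 6) mod 2) = 6, which is [265, 265, 265, 265, 265].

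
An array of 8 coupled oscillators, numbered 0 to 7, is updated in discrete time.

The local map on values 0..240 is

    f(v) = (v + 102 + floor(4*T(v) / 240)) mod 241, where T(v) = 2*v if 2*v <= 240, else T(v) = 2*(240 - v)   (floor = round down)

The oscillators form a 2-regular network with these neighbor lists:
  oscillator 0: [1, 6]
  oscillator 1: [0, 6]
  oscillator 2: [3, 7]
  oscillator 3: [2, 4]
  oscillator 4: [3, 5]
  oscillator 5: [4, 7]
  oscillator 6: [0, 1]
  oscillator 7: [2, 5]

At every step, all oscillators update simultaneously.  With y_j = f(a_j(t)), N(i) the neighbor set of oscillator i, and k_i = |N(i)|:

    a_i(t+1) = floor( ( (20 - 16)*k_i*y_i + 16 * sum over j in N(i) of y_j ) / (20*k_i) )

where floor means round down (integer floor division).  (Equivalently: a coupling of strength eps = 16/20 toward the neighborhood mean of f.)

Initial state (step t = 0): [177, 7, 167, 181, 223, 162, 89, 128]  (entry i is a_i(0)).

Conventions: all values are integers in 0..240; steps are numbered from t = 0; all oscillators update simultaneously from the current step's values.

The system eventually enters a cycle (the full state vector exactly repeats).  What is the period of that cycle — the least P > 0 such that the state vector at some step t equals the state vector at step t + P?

Simulating step by step:
t=0: [177, 7, 167, 181, 223, 162, 89, 128]
t=1: [128, 115, 116, 54, 44, 131, 98, 68]
t=2: [215, 218, 175, 178, 186, 174, 221, 217]
t=3: [79, 79, 55, 42, 40, 57, 78, 45]
t=4: [182, 182, 148, 149, 150, 148, 182, 156]
t=5: [44, 44, 15, 13, 12, 15, 44, 13]
t=6: [147, 147, 115, 115, 115, 115, 147, 116]
t=7: [11, 11, 220, 220, 220, 220, 11, 220]
t=8: [113, 113, 81, 81, 81, 81, 113, 81]
t=9: [218, 218, 185, 185, 185, 185, 218, 185]
t=10: [79, 79, 47, 47, 47, 47, 79, 47]
t=11: [183, 183, 150, 150, 150, 150, 183, 150]
t=12: [45, 45, 14, 14, 14, 14, 45, 14]
t=13: [148, 148, 116, 116, 116, 116, 148, 116]
t=14: [12, 12, 221, 221, 221, 221, 12, 221]
t=15: [114, 114, 82, 82, 82, 82, 114, 82]
t=16: [219, 219, 186, 186, 186, 186, 219, 186]
t=17: [80, 80, 48, 48, 48, 48, 80, 48]
t=18: [184, 184, 151, 151, 151, 151, 184, 151]
t=19: [46, 46, 14, 14, 14, 14, 46, 14]
t=20: [149, 149, 116, 116, 116, 116, 149, 116]
t=21: [13, 13, 221, 221, 221, 221, 13, 221]
t=22: [115, 115, 82, 82, 82, 82, 115, 82]
t=23: [220, 220, 186, 186, 186, 186, 220, 186]
t=24: [81, 81, 48, 48, 48, 48, 81, 48]
t=25: [185, 185, 151, 151, 151, 151, 185, 151]
t=26: [47, 47, 14, 14, 14, 14, 47, 14]
t=27: [150, 150, 116, 116, 116, 116, 150, 116]
t=28: [14, 14, 221, 221, 221, 221, 14, 221]
t=29: [116, 116, 82, 82, 82, 82, 116, 82]
t=30: [221, 221, 186, 186, 186, 186, 221, 186]
t=31: [82, 82, 48, 48, 48, 48, 82, 48]
t=32: [186, 186, 151, 151, 151, 151, 186, 151]
t=33: [48, 48, 14, 14, 14, 14, 48, 14]
t=34: [151, 151, 116, 116, 116, 116, 151, 116]
t=35: [14, 14, 221, 221, 221, 221, 14, 221]

Answer: 7
Key observation: The state at step 28, [14, 14, 221, 221, 221, 221, 14, 221], reappears at step 35 — and no state repeats earlier — so the cycle the system enters has period 7.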